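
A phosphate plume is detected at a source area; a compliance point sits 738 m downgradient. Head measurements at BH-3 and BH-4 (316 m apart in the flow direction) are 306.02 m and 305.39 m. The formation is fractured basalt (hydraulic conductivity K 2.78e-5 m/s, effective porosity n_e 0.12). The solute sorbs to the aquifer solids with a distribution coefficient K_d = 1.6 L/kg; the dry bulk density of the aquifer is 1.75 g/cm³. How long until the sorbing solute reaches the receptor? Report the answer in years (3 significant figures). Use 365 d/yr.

Hydraulic gradient i = (306.02 − 305.39) / 316 = 0.63 / 316 = 0.001994
K = 2.78e-5 m/s × 86400 s/d = 2.402 m/d
Specific discharge q = 2.402 × 0.001994 = 0.004789 m/d
Average linear velocity = 0.004789 / 0.12 = 0.03991 m/d
Retardation R = 1 + ρ_b·K_d/n = 1 + 1.75×1.6/0.12 = 24.33
Contaminant velocity v_c = v/R = 0.03991/24.33 = 0.001640 m/d
t = L/v_c = 738/0.001640 = 450000 d
   = 450000/365 = 1230 yr

1230 years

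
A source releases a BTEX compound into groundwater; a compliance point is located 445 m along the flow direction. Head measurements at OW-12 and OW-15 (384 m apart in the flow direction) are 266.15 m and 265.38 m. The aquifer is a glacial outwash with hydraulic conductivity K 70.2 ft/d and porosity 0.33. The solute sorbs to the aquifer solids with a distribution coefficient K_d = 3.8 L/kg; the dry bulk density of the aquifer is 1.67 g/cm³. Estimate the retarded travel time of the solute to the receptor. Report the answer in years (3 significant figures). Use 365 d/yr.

190 years

Hydraulic gradient i = (266.15 − 265.38) / 384 = 0.77 / 384 = 0.002005
K = 70.2 ft/d × 0.3048 = 21.40 m/d
Darcy flux q = K·i = 21.40 × 0.002005 = 0.04291 m/d
Average linear velocity = 0.04291 / 0.33 = 0.1300 m/d
Retardation R = 1 + ρ_b·K_d/n = 1 + 1.67×3.8/0.33 = 20.23
Contaminant velocity v_c = v/R = 0.1300/20.23 = 0.006427 m/d
t = L/v_c = 445/0.006427 = 69240 d
   = 69240/365 = 190 yr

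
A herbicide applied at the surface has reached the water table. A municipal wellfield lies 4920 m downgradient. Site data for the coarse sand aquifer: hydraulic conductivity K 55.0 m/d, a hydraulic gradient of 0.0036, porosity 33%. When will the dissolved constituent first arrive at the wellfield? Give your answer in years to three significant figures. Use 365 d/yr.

Darcy flux q = K·i = 55.0 × 0.0036 = 0.1980 m/d
v = Ki/n = 55.0·0.0036/0.33 = 0.6000 m/d
t = L / v = 4920 / 0.6000 = 8200 d
   = 8200 / 365 = 22.5 yr

22.5 years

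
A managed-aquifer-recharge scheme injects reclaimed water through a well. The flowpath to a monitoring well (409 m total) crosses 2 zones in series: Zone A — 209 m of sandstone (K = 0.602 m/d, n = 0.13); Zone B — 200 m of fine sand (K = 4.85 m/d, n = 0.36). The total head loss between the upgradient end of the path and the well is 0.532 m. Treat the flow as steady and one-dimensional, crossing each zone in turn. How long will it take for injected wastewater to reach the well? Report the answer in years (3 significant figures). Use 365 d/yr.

198 years

Continuity: the same q passes through each zone, so ΔH = q·Σ(L_j/K_j) — the zones act as resistances in series.
Σ(L/K) = 209/0.602 + 200/4.85 = 347.2 + 41.24 = 388.4 d
q = ΔH / Σ(L/K) = 0.532 / 388.4 = 0.001370 m/d (same in every zone)
Zone A: v = q/n = 0.001370/0.13 = 0.01054 m/d → t_A = 209/0.01054 = 19840 d
Zone B: v = q/n = 0.001370/0.36 = 0.003805 m/d → t_B = 200/0.003805 = 52570 d
Total t = 19840 + 52570 = 72400 d
   = 72400 / 365 = 198 yr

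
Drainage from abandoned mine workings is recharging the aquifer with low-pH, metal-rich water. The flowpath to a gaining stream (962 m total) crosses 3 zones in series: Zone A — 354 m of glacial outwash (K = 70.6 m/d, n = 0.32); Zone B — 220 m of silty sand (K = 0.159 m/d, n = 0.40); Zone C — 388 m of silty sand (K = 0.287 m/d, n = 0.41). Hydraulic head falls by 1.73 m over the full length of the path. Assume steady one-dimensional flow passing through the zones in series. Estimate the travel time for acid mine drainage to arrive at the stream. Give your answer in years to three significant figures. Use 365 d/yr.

Steady 1-D flow in series ⇒ the Darcy flux q is identical in every zone and the zone head losses add (resistances L/K in series).
Σ(L/K) = 354/70.6 + 220/0.159 + 388/0.287 = 5.014 + 1384 + 1352 = 2741 d
q = ΔH / Σ(L/K) = 1.73 / 2741 = 6.313e-4 m/d (same in every zone)
Zone A: v = q/n = 6.313e-4/0.32 = 0.001973 m/d → t_A = 354/0.001973 = 179500 d
Zone B: v = q/n = 6.313e-4/0.40 = 0.001578 m/d → t_B = 220/0.001578 = 139400 d
Zone C: v = q/n = 6.313e-4/0.41 = 0.001540 m/d → t_C = 388/0.001540 = 252000 d
Total t = 179500 + 139400 + 252000 = 570900 d
   = 570900 / 365 = 1560 yr

1560 years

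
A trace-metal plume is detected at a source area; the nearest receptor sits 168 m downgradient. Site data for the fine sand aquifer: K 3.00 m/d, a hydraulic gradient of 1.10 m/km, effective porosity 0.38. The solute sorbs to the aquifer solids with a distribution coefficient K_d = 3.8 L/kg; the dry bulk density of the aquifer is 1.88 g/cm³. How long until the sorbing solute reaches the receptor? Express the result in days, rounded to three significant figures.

383000 days

Darcy flux q = K·i = 3.00 × 0.0011 = 0.003300 m/d
Seepage velocity v = q / n = 0.003300 / 0.38 = 0.008684 m/d
Retardation R = 1 + ρ_b·K_d/n = 1 + 1.88×3.8/0.38 = 19.80
Contaminant velocity v_c = v/R = 0.008684/19.80 = 4.386e-4 m/d
t = L/v_c = 168/4.386e-4 = 383000 d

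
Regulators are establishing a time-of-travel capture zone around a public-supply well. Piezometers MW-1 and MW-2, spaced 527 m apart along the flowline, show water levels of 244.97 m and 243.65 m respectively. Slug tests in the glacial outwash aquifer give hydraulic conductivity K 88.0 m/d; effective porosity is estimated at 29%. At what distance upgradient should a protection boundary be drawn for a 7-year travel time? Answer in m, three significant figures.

Hydraulic gradient i = (244.97 − 243.65) / 527 = 1.32 / 527 = 0.002505
Specific discharge q = 88.0 × 0.002505 = 0.2204 m/d
v = Ki/n = 88.0·0.002505/0.29 = 0.7601 m/d
T = 7 yr × 365 = 2555 d
L = v × T = 0.7601 × 2555 = 1942 m

1940 m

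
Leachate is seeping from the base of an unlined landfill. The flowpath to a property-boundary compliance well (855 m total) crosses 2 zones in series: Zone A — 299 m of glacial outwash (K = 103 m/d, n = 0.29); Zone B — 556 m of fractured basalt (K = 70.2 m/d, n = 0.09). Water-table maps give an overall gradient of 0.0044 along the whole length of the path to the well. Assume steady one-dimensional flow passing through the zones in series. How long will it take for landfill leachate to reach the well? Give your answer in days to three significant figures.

393 days

Continuity: the same q passes through each zone, so ΔH = q·Σ(L_j/K_j) — the zones act as resistances in series.
Σ(L/K) = 299/103 + 556/70.2 = 2.903 + 7.920 = 10.82 d
K_eq = L_total / Σ(L/K) = 855 / 10.82 = 79.00 m/d
q = K_eq · i = 79.00 × 0.0044 = 0.3476 m/d (same in every zone)
Zone A: v = q/n = 0.3476/0.29 = 1.199 m/d → t_A = 299/1.199 = 249.5 d
Zone B: v = q/n = 0.3476/0.09 = 3.862 m/d → t_B = 556/3.862 = 144.0 d
Total t = 249.5 + 144.0 = 393.4 d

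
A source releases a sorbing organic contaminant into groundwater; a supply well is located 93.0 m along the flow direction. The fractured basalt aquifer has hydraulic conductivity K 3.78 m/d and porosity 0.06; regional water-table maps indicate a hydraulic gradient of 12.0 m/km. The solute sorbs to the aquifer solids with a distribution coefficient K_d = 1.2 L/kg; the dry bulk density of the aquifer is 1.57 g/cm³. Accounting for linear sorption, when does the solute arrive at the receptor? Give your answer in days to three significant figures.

3990 days

q = Ki = 3.78 × 0.012 = 0.04536 m/d
Average linear velocity = 0.04536 / 0.06 = 0.7560 m/d
Retardation R = 1 + ρ_b·K_d/n = 1 + 1.57×1.2/0.06 = 32.40
Contaminant velocity v_c = v/R = 0.7560/32.40 = 0.02333 m/d
t = L/v_c = 93.0/0.02333 = 3986 d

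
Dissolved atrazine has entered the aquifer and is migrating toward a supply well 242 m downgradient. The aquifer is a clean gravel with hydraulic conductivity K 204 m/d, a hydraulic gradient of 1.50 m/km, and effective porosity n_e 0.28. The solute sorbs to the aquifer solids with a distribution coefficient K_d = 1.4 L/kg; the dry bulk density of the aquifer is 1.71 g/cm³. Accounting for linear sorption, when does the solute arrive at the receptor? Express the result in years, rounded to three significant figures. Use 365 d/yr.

5.79 years

q = Ki = 204 × 0.0015 = 0.3060 m/d
Seepage velocity v = q / n = 0.3060 / 0.28 = 1.093 m/d
Retardation R = 1 + ρ_b·K_d/n = 1 + 1.71×1.4/0.28 = 9.550
Contaminant velocity v_c = v/R = 1.093/9.550 = 0.1144 m/d
t = L/v_c = 242/0.1144 = 2115 d
   = 2115/365 = 5.79 yr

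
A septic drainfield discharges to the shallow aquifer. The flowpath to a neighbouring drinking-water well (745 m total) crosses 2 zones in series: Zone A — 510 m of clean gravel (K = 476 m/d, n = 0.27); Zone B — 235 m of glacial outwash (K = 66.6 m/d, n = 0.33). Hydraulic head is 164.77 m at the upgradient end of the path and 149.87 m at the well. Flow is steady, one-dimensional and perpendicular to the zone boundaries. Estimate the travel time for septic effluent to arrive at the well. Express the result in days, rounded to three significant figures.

Total head drop ΔH = 164.77 − 149.87 = 14.90 m
Steady 1-D flow in series ⇒ the Darcy flux q is identical in every zone and the zone head losses add (resistances L/K in series).
Σ(L/K) = 510/476 + 235/66.6 = 1.071 + 3.529 = 4.600 d
q = ΔH / Σ(L/K) = 14.90 / 4.600 = 3.239 m/d (same in every zone)
Zone A: v = q/n = 3.239/0.27 = 12.00 m/d → t_A = 510/12.00 = 42.51 d
Zone B: v = q/n = 3.239/0.33 = 9.816 m/d → t_B = 235/9.816 = 23.94 d
Total t = 42.51 + 23.94 = 66.45 d

66.5 days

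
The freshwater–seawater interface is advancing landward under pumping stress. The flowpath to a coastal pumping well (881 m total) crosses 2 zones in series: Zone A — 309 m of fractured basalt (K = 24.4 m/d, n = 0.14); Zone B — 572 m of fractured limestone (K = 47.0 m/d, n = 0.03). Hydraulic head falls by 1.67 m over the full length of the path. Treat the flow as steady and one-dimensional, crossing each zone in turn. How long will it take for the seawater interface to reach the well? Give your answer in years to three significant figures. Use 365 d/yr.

Steady 1-D flow in series ⇒ the Darcy flux q is identical in every zone and the zone head losses add (resistances L/K in series).
Σ(L/K) = 309/24.4 + 572/47.0 = 12.66 + 12.17 = 24.83 d
q = ΔH / Σ(L/K) = 1.67 / 24.83 = 0.06725 m/d (same in every zone)
Zone A: v = q/n = 0.06725/0.14 = 0.4803 m/d → t_A = 309/0.4803 = 643.3 d
Zone B: v = q/n = 0.06725/0.03 = 2.242 m/d → t_B = 572/2.242 = 255.2 d
Total t = 643.3 + 255.2 = 898.5 d
   = 898.5 / 365 = 2.46 yr

2.46 years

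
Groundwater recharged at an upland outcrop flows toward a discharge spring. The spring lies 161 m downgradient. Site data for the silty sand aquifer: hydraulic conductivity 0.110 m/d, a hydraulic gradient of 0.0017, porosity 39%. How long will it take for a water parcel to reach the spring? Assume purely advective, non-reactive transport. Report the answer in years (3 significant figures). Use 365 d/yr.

920 years

Darcy flux q = K·i = 0.110 × 0.0017 = 1.870e-4 m/d
v_s = q/n_e = 1.870e-4/0.39 = 4.795e-4 m/d
t = L / v = 161 / 4.795e-4 = 335800 d
   = 335800 / 365 = 920 yr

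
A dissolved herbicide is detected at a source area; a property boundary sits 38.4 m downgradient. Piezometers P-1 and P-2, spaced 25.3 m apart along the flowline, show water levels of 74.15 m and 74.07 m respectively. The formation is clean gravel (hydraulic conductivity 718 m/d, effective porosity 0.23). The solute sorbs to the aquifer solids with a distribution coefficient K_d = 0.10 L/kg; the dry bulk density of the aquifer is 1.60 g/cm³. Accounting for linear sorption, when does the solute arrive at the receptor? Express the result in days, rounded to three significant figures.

6.60 days

Hydraulic gradient i = (74.15 − 74.07) / 25.3 = 0.08 / 25.3 = 0.003162
Darcy flux q = K·i = 718 × 0.003162 = 2.270 m/d
v = Ki/n = 718·0.003162/0.23 = 9.871 m/d
Retardation R = 1 + ρ_b·K_d/n = 1 + 1.60×0.10/0.23 = 1.696
Contaminant velocity v_c = v/R = 9.871/1.696 = 5.821 m/d
t = L/v_c = 38.4/5.821 = 6.596 d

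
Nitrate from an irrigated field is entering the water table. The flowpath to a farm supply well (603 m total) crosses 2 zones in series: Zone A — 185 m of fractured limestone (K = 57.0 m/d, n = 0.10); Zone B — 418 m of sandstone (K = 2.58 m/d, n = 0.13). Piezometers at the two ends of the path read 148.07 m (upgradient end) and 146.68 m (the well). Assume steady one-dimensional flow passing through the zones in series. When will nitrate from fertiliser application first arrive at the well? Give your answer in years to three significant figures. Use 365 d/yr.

Total head drop ΔH = 148.07 − 146.68 = 1.39 m
Continuity: the same q passes through each zone, so ΔH = q·Σ(L_j/K_j) — the zones act as resistances in series.
Σ(L/K) = 185/57.0 + 418/2.58 = 3.246 + 162.0 = 165.3 d
q = ΔH / Σ(L/K) = 1.39 / 165.3 = 0.008411 m/d (same in every zone)
Zone A: v = q/n = 0.008411/0.10 = 0.08411 m/d → t_A = 185/0.08411 = 2200 d
Zone B: v = q/n = 0.008411/0.13 = 0.06470 m/d → t_B = 418/0.06470 = 6461 d
Total t = 2200 + 6461 = 8660 d
   = 8660 / 365 = 23.7 yr

23.7 years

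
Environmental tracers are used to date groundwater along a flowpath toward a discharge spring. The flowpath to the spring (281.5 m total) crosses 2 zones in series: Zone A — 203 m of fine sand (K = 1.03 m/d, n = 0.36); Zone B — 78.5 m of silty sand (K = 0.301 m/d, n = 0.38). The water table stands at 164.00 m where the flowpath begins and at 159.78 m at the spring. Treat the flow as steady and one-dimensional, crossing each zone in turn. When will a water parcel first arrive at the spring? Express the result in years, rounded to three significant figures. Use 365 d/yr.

Total head drop ΔH = 164.00 − 159.78 = 4.22 m
Continuity: the same q passes through each zone, so ΔH = q·Σ(L_j/K_j) — the zones act as resistances in series.
Σ(L/K) = 203/1.03 + 78.5/0.301 = 197.1 + 260.8 = 457.9 d
q = ΔH / Σ(L/K) = 4.22 / 457.9 = 0.009216 m/d (same in every zone)
Zone A: v = q/n = 0.009216/0.36 = 0.02560 m/d → t_A = 203/0.02560 = 7929 d
Zone B: v = q/n = 0.009216/0.38 = 0.02425 m/d → t_B = 78.5/0.02425 = 3237 d
Total t = 7929 + 3237 = 11170 d
   = 11170 / 365 = 30.6 yr

30.6 years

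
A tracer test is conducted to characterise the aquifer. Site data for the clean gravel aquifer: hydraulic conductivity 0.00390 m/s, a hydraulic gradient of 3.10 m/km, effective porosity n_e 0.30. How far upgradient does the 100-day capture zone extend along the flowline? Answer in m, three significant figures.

348 m

K = 0.00390 m/s × 86400 s/d = 337.0 m/d
q = Ki = 337.0 × 0.0031 = 1.045 m/d
Average linear velocity = 1.045 / 0.30 = 3.482 m/d
L = v × T = 3.482 × 100 = 348.2 m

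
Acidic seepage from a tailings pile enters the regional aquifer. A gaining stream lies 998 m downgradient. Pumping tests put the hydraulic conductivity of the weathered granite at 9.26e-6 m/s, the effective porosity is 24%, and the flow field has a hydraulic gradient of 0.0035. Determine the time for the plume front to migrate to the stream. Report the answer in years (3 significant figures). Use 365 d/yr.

K = 9.26e-6 m/s × 86400 s/d = 0.8001 m/d
q = Ki = 0.8001 × 0.0035 = 0.002800 m/d
Average linear velocity = 0.002800 / 0.24 = 0.01167 m/d
t = L / v = 998 / 0.01167 = 85540 d
   = 85540 / 365 = 234 yr

234 years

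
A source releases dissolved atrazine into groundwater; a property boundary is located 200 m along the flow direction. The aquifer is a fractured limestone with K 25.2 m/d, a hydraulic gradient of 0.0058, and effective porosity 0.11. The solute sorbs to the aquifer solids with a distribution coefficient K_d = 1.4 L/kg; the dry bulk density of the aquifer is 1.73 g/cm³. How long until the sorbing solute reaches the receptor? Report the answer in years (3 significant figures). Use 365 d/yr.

Specific discharge q = 25.2 × 0.0058 = 0.1462 m/d
v = Ki/n = 25.2·0.0058/0.11 = 1.329 m/d
Retardation R = 1 + ρ_b·K_d/n = 1 + 1.73×1.4/0.11 = 23.02
Contaminant velocity v_c = v/R = 1.329/23.02 = 0.05773 m/d
t = L/v_c = 200/0.05773 = 3465 d
   = 3465/365 = 9.49 yr

9.49 years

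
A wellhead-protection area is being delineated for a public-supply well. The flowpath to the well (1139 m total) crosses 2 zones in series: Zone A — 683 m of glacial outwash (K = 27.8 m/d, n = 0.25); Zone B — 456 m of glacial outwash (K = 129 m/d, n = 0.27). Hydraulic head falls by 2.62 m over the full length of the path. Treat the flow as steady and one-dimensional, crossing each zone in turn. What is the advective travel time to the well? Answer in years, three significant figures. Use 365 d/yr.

Continuity: the same q passes through each zone, so ΔH = q·Σ(L_j/K_j) — the zones act as resistances in series.
Σ(L/K) = 683/27.8 + 456/129 = 24.57 + 3.535 = 28.10 d
q = ΔH / Σ(L/K) = 2.62 / 28.10 = 0.09323 m/d (same in every zone)
Zone A: v = q/n = 0.09323/0.25 = 0.3729 m/d → t_A = 683/0.3729 = 1832 d
Zone B: v = q/n = 0.09323/0.27 = 0.3453 m/d → t_B = 456/0.3453 = 1321 d
Total t = 1832 + 1321 = 3152 d
   = 3152 / 365 = 8.64 yr

8.64 years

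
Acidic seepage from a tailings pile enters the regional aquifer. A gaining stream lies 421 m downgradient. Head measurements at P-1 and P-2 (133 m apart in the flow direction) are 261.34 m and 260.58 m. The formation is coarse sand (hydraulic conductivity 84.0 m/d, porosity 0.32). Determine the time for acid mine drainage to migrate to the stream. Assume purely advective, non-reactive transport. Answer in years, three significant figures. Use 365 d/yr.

Hydraulic gradient i = (261.34 − 260.58) / 133 = 0.76 / 133 = 0.005714
q = Ki = 84.0 × 0.005714 = 0.4800 m/d
Seepage velocity v = q / n = 0.4800 / 0.32 = 1.500 m/d
t = L / v = 421 / 1.500 = 280.7 d
   = 280.7 / 365 = 0.769 yr

0.769 years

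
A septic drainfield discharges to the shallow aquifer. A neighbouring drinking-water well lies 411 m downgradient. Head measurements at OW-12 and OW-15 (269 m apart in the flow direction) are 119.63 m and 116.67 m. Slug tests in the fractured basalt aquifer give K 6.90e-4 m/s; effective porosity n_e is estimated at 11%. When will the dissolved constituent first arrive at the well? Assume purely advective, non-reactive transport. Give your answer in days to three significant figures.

68.9 days

Hydraulic gradient i = (119.63 − 116.67) / 269 = 2.96 / 269 = 0.01100
K = 6.90e-4 m/s × 86400 s/d = 59.62 m/d
Darcy flux q = K·i = 59.62 × 0.01100 = 0.6560 m/d
v = Ki/n = 59.62·0.01100/0.11 = 5.964 m/d
t = L / v = 411 / 5.964 = 68.92 d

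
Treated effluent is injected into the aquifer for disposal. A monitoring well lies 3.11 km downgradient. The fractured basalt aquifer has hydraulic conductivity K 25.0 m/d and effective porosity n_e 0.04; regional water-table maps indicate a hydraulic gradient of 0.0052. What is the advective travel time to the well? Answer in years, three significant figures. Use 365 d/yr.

2.62 years

q = Ki = 25.0 × 0.0052 = 0.1300 m/d
Seepage velocity v = q / n = 0.1300 / 0.04 = 3.250 m/d
L = 3.11 km = 3110 m
t = L / v = 3110 / 3.250 = 956.9 d
   = 956.9 / 365 = 2.62 yr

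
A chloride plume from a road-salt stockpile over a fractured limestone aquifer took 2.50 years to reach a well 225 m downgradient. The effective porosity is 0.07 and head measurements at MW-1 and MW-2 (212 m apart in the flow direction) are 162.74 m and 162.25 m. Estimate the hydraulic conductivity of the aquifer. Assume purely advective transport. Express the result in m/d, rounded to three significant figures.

Hydraulic gradient i = (162.74 − 162.25) / 212 = 0.49 / 212 = 0.002311
t = 2.50 years = 912.5 d
v = L / t = 225 / 912.5 = 0.2466 m/d
K = v · n / i = 0.2466 × 0.07 / 0.002311 = 7.47 m/d

7.47 m/d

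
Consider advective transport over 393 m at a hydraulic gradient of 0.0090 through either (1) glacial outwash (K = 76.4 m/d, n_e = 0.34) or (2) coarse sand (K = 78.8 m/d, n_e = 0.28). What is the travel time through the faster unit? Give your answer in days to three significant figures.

155 days

Unit 1 (glacial outwash): v = 76.4×0.0090/0.34 = 2.022 m/d, t = 393/2.022 = 194.3 d
Unit 2 (coarse sand): v = 78.8×0.0090/0.28 = 2.533 m/d, t = 393/2.533 = 155.2 d
Faster unit: t = 155 d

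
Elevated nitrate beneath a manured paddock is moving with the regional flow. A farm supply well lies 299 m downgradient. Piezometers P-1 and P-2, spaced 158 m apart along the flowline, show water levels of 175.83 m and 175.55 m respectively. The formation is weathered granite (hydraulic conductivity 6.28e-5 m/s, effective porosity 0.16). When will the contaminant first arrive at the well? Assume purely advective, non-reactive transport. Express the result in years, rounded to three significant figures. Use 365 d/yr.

13.6 years

Hydraulic gradient i = (175.83 − 175.55) / 158 = 0.28 / 158 = 0.001772
K = 6.28e-5 m/s × 86400 s/d = 5.426 m/d
Darcy flux q = K·i = 5.426 × 0.001772 = 0.009616 m/d
v_s = q/n_e = 0.009616/0.16 = 0.06010 m/d
t = L / v = 299 / 0.06010 = 4975 d
   = 4975 / 365 = 13.6 yr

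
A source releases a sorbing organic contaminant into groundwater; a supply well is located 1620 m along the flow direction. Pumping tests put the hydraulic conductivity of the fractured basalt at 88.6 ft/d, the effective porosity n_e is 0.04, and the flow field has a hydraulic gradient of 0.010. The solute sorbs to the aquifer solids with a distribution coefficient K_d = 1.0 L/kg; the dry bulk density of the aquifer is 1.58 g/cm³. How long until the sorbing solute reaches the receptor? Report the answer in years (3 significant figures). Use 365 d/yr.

K = 88.6 ft/d × 0.3048 = 27.01 m/d
Darcy flux q = K·i = 27.01 × 0.010 = 0.2701 m/d
Average linear velocity = 0.2701 / 0.04 = 6.751 m/d
Retardation R = 1 + ρ_b·K_d/n = 1 + 1.58×1.0/0.04 = 40.50
Contaminant velocity v_c = v/R = 6.751/40.50 = 0.1667 m/d
t = L/v_c = 1620/0.1667 = 9718 d
   = 9718/365 = 26.6 yr

26.6 years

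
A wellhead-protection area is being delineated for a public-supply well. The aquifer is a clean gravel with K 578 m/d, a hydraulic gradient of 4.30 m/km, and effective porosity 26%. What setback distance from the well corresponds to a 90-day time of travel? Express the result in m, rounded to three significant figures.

Specific discharge q = 578 × 0.0043 = 2.485 m/d
v_s = q/n_e = 2.485/0.26 = 9.559 m/d
L = v × T = 9.559 × 90 = 860.3 m

860 m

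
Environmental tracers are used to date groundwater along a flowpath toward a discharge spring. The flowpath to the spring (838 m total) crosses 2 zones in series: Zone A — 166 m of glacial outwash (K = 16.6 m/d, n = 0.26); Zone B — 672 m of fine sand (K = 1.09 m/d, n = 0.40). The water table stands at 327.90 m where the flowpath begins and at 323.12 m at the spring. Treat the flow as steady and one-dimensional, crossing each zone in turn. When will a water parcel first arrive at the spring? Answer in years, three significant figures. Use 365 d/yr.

Total head drop ΔH = 327.90 − 323.12 = 4.78 m
Continuity: the same q passes through each zone, so ΔH = q·Σ(L_j/K_j) — the zones act as resistances in series.
Σ(L/K) = 166/16.6 + 672/1.09 = 10.00 + 616.5 = 626.5 d
q = ΔH / Σ(L/K) = 4.78 / 626.5 = 0.007630 m/d (same in every zone)
Zone A: v = q/n = 0.007630/0.26 = 0.02934 m/d → t_A = 166/0.02934 = 5657 d
Zone B: v = q/n = 0.007630/0.40 = 0.01907 m/d → t_B = 672/0.01907 = 35230 d
Total t = 5657 + 35230 = 40890 d
   = 40890 / 365 = 112 yr

112 years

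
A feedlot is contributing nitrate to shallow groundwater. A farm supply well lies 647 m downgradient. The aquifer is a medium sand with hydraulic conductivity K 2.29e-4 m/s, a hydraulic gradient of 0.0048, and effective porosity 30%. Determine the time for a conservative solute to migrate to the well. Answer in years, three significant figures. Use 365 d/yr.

5.60 years

K = 2.29e-4 m/s × 86400 s/d = 19.79 m/d
Specific discharge q = 19.79 × 0.0048 = 0.09497 m/d
Average linear velocity = 0.09497 / 0.30 = 0.3166 m/d
t = L / v = 647 / 0.3166 = 2044 d
   = 2044 / 365 = 5.60 yr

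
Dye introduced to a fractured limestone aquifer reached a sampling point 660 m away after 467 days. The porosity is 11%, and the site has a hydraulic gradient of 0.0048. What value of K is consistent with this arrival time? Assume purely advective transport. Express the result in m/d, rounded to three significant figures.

32.4 m/d

v = L / t = 660 / 467 = 1.413 m/d
K = v · n / i = 1.413 × 0.11 / 0.0048 = 32.4 m/d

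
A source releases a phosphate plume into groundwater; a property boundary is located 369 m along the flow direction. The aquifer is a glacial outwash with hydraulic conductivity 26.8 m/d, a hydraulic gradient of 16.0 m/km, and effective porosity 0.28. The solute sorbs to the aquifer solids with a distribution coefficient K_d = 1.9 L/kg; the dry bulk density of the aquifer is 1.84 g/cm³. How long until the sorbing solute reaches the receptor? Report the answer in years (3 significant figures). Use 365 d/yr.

8.90 years

q = Ki = 26.8 × 0.016 = 0.4288 m/d
v = Ki/n = 26.8·0.016/0.28 = 1.531 m/d
Retardation R = 1 + ρ_b·K_d/n = 1 + 1.84×1.9/0.28 = 13.49
Contaminant velocity v_c = v/R = 1.531/13.49 = 0.1136 m/d
t = L/v_c = 369/0.1136 = 3249 d
   = 3249/365 = 8.90 yr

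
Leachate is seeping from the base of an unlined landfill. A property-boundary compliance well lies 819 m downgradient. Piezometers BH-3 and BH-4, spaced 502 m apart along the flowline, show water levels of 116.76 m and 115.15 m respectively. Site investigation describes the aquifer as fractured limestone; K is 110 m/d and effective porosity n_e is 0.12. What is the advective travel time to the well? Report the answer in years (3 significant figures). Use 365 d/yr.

0.763 years

Hydraulic gradient i = (116.76 − 115.15) / 502 = 1.61 / 502 = 0.003207
q = Ki = 110 × 0.003207 = 0.3528 m/d
Seepage velocity v = q / n = 0.3528 / 0.12 = 2.940 m/d
t = L / v = 819 / 2.940 = 278.6 d
   = 278.6 / 365 = 0.763 yr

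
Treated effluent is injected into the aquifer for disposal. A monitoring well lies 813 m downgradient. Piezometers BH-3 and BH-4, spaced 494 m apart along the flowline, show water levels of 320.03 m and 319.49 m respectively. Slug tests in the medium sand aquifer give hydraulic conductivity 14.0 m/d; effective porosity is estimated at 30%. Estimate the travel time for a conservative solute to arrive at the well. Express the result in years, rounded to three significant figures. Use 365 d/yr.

43.7 years

Hydraulic gradient i = (320.03 − 319.49) / 494 = 0.54 / 494 = 0.001093
q = Ki = 14.0 × 0.001093 = 0.01530 m/d
Seepage velocity v = q / n = 0.01530 / 0.30 = 0.05101 m/d
t = L / v = 813 / 0.05101 = 15940 d
   = 15940 / 365 = 43.7 yr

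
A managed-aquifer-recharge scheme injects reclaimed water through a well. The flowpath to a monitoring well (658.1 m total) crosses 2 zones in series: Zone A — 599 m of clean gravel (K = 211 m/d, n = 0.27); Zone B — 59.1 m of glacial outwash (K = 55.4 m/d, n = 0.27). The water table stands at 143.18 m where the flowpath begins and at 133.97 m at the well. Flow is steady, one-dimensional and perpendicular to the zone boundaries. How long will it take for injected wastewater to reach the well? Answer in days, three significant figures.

75.4 days

Total head drop ΔH = 143.18 − 133.97 = 9.21 m
Steady 1-D flow in series ⇒ the Darcy flux q is identical in every zone and the zone head losses add (resistances L/K in series).
Σ(L/K) = 599/211 + 59.1/55.4 = 2.839 + 1.067 = 3.906 d
q = ΔH / Σ(L/K) = 9.21 / 3.906 = 2.358 m/d (same in every zone)
Zone A: v = q/n = 2.358/0.27 = 8.734 m/d → t_A = 599/8.734 = 68.58 d
Zone B: v = q/n = 2.358/0.27 = 8.734 m/d → t_B = 59.1/8.734 = 6.767 d
Total t = 68.58 + 6.767 = 75.35 d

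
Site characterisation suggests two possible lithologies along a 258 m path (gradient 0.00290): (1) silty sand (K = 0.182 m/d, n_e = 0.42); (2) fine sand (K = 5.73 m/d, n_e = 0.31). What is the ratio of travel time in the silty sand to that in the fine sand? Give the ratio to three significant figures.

Unit 1 (silty sand): v = 0.182×0.0029/0.42 = 0.001257 m/d, t = 258/0.001257 = 205300 d
Unit 2 (fine sand): v = 5.73×0.0029/0.31 = 0.05360 m/d, t = 258/0.05360 = 4813 d
t(silty sand) / t(fine sand) = 205300/4813 = 42.7

42.7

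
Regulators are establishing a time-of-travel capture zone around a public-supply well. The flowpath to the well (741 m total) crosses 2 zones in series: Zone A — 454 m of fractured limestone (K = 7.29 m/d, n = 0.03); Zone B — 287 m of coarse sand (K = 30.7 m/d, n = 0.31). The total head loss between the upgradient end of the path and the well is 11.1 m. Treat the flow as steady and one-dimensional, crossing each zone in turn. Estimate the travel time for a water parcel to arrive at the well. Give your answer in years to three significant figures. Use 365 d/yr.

1.81 years

Continuity: the same q passes through each zone, so ΔH = q·Σ(L_j/K_j) — the zones act as resistances in series.
Σ(L/K) = 454/7.29 + 287/30.7 = 62.28 + 9.349 = 71.63 d
q = ΔH / Σ(L/K) = 11.1 / 71.63 = 0.1550 m/d (same in every zone)
Zone A: v = q/n = 0.1550/0.03 = 5.166 m/d → t_A = 454/5.166 = 87.89 d
Zone B: v = q/n = 0.1550/0.31 = 0.4999 m/d → t_B = 287/0.4999 = 574.1 d
Total t = 87.89 + 574.1 = 662.0 d
   = 662.0 / 365 = 1.81 yr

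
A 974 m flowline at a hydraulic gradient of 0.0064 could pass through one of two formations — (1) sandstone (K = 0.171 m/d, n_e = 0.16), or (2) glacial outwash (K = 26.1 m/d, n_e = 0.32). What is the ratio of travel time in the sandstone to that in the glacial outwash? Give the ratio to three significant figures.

76.3

Unit 1 (sandstone): v = 0.171×0.0064/0.16 = 0.006840 m/d, t = 974/0.006840 = 142400 d
Unit 2 (glacial outwash): v = 26.1×0.0064/0.32 = 0.5220 m/d, t = 974/0.5220 = 1866 d
t(sandstone) / t(glacial outwash) = 142400/1866 = 76.3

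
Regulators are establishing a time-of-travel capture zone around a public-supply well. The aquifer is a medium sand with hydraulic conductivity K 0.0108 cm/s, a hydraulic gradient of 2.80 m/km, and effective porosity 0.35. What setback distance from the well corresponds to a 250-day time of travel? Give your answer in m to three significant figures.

K = 0.0108 cm/s × 864 = 9.331 m/d
Specific discharge q = 9.331 × 0.0028 = 0.02613 m/d
Average linear velocity = 0.02613 / 0.35 = 0.07465 m/d
L = v × T = 0.07465 × 250 = 18.66 m

18.7 m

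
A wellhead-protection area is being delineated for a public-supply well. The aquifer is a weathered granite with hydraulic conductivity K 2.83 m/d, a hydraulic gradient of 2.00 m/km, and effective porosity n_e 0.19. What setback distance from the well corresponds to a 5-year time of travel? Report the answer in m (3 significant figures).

54.4 m

Darcy flux q = K·i = 2.83 × 0.0020 = 0.005660 m/d
v_s = q/n_e = 0.005660/0.19 = 0.02979 m/d
T = 5 yr × 365 = 1825 d
L = v × T = 0.02979 × 1825 = 54.37 m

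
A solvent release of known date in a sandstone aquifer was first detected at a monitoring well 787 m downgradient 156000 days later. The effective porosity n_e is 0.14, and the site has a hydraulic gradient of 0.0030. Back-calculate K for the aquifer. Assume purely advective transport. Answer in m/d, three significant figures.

v = L / t = 787 / 156000 = 0.005045 m/d
K = v · n / i = 0.005045 × 0.14 / 0.0030 = 0.235 m/d

0.235 m/d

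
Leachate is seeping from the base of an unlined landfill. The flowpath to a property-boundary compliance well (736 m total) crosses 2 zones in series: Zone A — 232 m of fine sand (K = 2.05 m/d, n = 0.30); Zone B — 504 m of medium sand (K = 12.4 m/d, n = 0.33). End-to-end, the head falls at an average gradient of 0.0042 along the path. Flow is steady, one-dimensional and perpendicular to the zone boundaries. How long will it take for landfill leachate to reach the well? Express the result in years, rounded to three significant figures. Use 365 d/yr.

32.2 years

For zones in series the flux q is common to all zones; the equivalent conductivity is the harmonic (thickness-weighted) mean, K_eq = L_total / Σ(L_j/K_j).
Σ(L/K) = 232/2.05 + 504/12.4 = 113.2 + 40.65 = 153.8 d
K_eq = L_total / Σ(L/K) = 736 / 153.8 = 4.785 m/d
q = K_eq · i = 4.785 × 0.0042 = 0.02010 m/d (same in every zone)
Zone A: v = q/n = 0.02010/0.30 = 0.06699 m/d → t_A = 232/0.06699 = 3463 d
Zone B: v = q/n = 0.02010/0.33 = 0.06090 m/d → t_B = 504/0.06090 = 8276 d
Total t = 3463 + 8276 = 11740 d
   = 11740 / 365 = 32.2 yr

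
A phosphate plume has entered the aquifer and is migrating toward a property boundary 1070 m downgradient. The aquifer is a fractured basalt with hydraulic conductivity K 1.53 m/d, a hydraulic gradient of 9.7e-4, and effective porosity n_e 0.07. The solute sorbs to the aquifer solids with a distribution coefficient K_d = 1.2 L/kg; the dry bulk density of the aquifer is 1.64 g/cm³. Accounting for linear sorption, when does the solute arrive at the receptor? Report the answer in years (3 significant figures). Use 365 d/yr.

4030 years

Specific discharge q = 1.53 × 9.7e-4 = 0.001484 m/d
Average linear velocity = 0.001484 / 0.07 = 0.02120 m/d
Retardation R = 1 + ρ_b·K_d/n = 1 + 1.64×1.2/0.07 = 29.11
Contaminant velocity v_c = v/R = 0.02120/29.11 = 7.282e-4 m/d
t = L/v_c = 1070/7.282e-4 = 1.469e6 d
   = 1.469e6/365 = 4030 yr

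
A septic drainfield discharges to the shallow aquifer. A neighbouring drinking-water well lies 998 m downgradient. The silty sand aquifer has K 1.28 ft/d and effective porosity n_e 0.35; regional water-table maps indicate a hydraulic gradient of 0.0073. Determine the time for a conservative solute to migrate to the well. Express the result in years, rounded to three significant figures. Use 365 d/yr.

K = 1.28 ft/d × 0.3048 = 0.3901 m/d
Specific discharge q = 0.3901 × 0.0073 = 0.002848 m/d
Average linear velocity = 0.002848 / 0.35 = 0.008137 m/d
t = L / v = 998 / 0.008137 = 122600 d
   = 122600 / 365 = 336 yr

336 years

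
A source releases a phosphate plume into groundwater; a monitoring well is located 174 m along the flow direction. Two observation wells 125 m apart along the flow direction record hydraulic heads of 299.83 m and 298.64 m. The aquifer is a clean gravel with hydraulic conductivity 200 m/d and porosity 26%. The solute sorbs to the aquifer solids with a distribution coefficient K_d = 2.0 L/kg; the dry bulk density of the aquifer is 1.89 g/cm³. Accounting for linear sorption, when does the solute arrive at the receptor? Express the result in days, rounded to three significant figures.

Hydraulic gradient i = (299.83 − 298.64) / 125 = 1.19 / 125 = 0.009520
Specific discharge q = 200 × 0.009520 = 1.904 m/d
Seepage velocity v = q / n = 1.904 / 0.26 = 7.323 m/d
Retardation R = 1 + ρ_b·K_d/n = 1 + 1.89×2.0/0.26 = 15.54
Contaminant velocity v_c = v/R = 7.323/15.54 = 0.4713 m/d
t = L/v_c = 174/0.4713 = 369.2 d

369 days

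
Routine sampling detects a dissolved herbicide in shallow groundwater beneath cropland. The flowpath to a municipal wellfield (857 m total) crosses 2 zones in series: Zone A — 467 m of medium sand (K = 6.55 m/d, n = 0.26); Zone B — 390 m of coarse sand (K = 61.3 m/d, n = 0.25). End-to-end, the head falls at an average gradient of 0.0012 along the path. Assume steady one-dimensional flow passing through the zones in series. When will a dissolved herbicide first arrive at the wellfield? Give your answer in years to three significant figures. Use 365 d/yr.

Continuity: the same q passes through each zone, so ΔH = q·Σ(L_j/K_j) — the zones act as resistances in series.
Σ(L/K) = 467/6.55 + 390/61.3 = 71.30 + 6.362 = 77.66 d
K_eq = L_total / Σ(L/K) = 857 / 77.66 = 11.04 m/d
q = K_eq · i = 11.04 × 0.0012 = 0.01324 m/d (same in every zone)
Zone A: v = q/n = 0.01324/0.26 = 0.05093 m/d → t_A = 467/0.05093 = 9169 d
Zone B: v = q/n = 0.01324/0.25 = 0.05297 m/d → t_B = 390/0.05297 = 7363 d
Total t = 9169 + 7363 = 16530 d
   = 16530 / 365 = 45.3 yr

45.3 years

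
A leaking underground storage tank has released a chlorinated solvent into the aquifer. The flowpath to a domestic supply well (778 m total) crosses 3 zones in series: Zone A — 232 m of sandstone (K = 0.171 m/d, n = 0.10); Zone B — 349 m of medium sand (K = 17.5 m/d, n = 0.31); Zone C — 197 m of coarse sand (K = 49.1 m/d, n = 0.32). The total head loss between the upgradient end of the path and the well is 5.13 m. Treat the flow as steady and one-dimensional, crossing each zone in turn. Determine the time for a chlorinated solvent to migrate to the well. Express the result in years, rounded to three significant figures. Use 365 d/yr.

Steady 1-D flow in series ⇒ the Darcy flux q is identical in every zone and the zone head losses add (resistances L/K in series).
Σ(L/K) = 232/0.171 + 349/17.5 + 197/49.1 = 1357 + 19.94 + 4.012 = 1381 d
q = ΔH / Σ(L/K) = 5.13 / 1381 = 0.003716 m/d (same in every zone)
Zone A: v = q/n = 0.003716/0.10 = 0.03716 m/d → t_A = 232/0.03716 = 6244 d
Zone B: v = q/n = 0.003716/0.31 = 0.01199 m/d → t_B = 349/0.01199 = 29120 d
Zone C: v = q/n = 0.003716/0.32 = 0.01161 m/d → t_C = 197/0.01161 = 16970 d
Total t = 6244 + 29120 + 16970 = 52330 d
   = 52330 / 365 = 143 yr

143 years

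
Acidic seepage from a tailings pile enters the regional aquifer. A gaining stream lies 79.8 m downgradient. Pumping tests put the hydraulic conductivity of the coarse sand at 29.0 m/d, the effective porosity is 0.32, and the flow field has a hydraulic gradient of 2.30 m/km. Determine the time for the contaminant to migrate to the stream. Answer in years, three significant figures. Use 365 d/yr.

1.05 years

q = Ki = 29.0 × 0.0023 = 0.06670 m/d
Seepage velocity v = q / n = 0.06670 / 0.32 = 0.2084 m/d
t = L / v = 79.8 / 0.2084 = 382.8 d
   = 382.8 / 365 = 1.05 yr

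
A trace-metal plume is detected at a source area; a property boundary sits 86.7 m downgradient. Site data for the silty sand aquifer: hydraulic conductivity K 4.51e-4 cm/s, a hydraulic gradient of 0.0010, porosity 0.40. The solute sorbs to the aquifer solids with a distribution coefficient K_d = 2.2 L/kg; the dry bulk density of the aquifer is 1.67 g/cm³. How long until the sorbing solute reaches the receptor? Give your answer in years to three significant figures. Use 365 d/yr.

2480 years

K = 4.51e-4 cm/s × 864 = 0.3897 m/d
Specific discharge q = 0.3897 × 0.0010 = 3.897e-4 m/d
Average linear velocity = 3.897e-4 / 0.40 = 9.742e-4 m/d
Retardation R = 1 + ρ_b·K_d/n = 1 + 1.67×2.2/0.40 = 10.18
Contaminant velocity v_c = v/R = 9.742e-4/10.18 = 9.565e-5 m/d
t = L/v_c = 86.7/9.565e-5 = 906500 d
   = 906500/365 = 2480 yr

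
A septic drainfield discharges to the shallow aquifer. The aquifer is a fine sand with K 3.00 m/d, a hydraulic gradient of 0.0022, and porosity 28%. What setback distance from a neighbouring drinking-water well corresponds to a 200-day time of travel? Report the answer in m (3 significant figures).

4.71 m

Specific discharge q = 3.00 × 0.0022 = 0.006600 m/d
v = Ki/n = 3.00·0.0022/0.28 = 0.02357 m/d
L = v × T = 0.02357 × 200 = 4.714 m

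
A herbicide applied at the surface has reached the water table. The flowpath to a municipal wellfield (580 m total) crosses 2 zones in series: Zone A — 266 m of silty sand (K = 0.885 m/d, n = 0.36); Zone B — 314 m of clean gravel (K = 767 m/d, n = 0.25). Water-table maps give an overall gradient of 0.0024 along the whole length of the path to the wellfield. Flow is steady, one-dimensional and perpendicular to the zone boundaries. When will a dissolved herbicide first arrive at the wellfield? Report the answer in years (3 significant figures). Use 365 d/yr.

Steady 1-D flow in series ⇒ the Darcy flux q is identical in every zone and the zone head losses add (resistances L/K in series).
Σ(L/K) = 266/0.885 + 314/767 = 300.6 + 0.4094 = 301.0 d
K_eq = L_total / Σ(L/K) = 580 / 301.0 = 1.927 m/d
q = K_eq · i = 1.927 × 0.0024 = 0.004625 m/d (same in every zone)
Zone A: v = q/n = 0.004625/0.36 = 0.01285 m/d → t_A = 266/0.01285 = 20700 d
Zone B: v = q/n = 0.004625/0.25 = 0.01850 m/d → t_B = 314/0.01850 = 16970 d
Total t = 20700 + 16970 = 37680 d
   = 37680 / 365 = 103 yr

103 years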